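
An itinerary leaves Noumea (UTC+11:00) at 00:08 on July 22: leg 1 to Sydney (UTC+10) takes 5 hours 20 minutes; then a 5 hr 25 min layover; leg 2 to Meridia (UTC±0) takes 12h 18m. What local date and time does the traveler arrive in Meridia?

12:11 on July 22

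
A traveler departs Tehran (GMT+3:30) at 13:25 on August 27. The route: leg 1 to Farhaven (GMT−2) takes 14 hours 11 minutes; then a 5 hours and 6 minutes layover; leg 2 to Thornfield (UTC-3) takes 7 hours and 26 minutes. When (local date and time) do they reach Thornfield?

09:38 on August 28

Convert departure to UTC: 13:25 − 3:30 = 09:55 UTC on Aug 27.
Add 14 hours and 11 minutes leg 1 → 00:06 UTC (Aug 28).
Add 5 hours and 6 minutes layover in Farhaven → 05:12 UTC.
Add 7 hours and 26 minutes leg 2 → 12:38 UTC.
Thornfield is UTC−3:00, so local arrival = 12:38 − 3:00 = 09:38 on Aug 28.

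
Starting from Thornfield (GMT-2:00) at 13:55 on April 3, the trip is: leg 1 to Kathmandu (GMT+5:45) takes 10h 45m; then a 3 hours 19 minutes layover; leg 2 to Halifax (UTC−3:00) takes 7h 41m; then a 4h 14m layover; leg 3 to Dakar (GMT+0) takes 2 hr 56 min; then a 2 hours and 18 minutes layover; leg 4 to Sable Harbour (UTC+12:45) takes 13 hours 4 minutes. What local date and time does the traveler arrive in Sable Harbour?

00:57 on April 6

Convert departure to UTC: 13:55 + 2:00 = 15:55 UTC on Apr 3.
Add 10 hours 45 minutes leg 1 → 02:40 UTC (Apr 4).
Add 3 hours and 19 minutes layover in Kathmandu → 05:59 UTC.
Add 7 hours 41 minutes leg 2 → 13:40 UTC.
Add 4 hours and 14 minutes layover in Halifax → 17:54 UTC.
Add 2 hours and 56 minutes leg 3 → 20:50 UTC.
Add 2 hours 18 minutes layover in Dakar → 23:08 UTC.
Add 13 hours 4 minutes leg 4 → 12:12 UTC (Apr 5).
Sable Harbour is UTC+12:45, so local arrival = 12:12 + 12:45 = 00:57 on Apr 6.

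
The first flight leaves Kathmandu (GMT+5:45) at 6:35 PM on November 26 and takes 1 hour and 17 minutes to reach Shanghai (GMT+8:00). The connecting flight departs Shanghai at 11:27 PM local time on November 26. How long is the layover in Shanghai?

1 hour 20 minutes

Convert departure to UTC: 6:35 PM − 5:45 = 12:50 PM UTC on Nov 26.
Add 1 hour and 17 minutes flight time → 2:07 PM UTC.
Shanghai is UTC+8:00, so local arrival = 2:07 PM + 8:00 = 10:07 PM on Nov 26.
Layover = 11:27 PM − 10:07 PM = 1 hour 20 minutes.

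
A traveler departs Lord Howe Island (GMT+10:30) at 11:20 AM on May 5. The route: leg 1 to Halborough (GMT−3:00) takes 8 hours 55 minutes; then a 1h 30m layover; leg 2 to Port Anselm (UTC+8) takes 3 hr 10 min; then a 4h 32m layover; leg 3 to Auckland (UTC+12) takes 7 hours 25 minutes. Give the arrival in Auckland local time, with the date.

Convert departure to UTC: 11:20 AM − 10:30 = 12:50 AM UTC on May 5.
Add 8 hours 55 minutes leg 1 → 9:45 AM UTC.
Add 1 hour 30 minutes layover in Halborough → 11:15 AM UTC.
Add 3 hours and 10 minutes leg 2 → 2:25 PM UTC.
Add 4 hours and 32 minutes layover in Port Anselm → 6:57 PM UTC.
Add 7 hours and 25 minutes leg 3 → 2:22 AM UTC (May 6).
Auckland is UTC+12:00, so local arrival = 2:22 AM + 12:00 = 2:22 PM on May 6.

2:22 PM on May 6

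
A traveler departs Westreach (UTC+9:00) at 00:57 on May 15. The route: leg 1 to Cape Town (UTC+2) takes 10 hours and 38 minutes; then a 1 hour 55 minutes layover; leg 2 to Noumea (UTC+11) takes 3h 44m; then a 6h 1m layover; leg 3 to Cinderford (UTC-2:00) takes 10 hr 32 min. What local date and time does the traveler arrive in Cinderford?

Convert departure to UTC: 00:57 − 9:00 = 15:57 UTC on May 14.
Add 10 hours 38 minutes leg 1 → 02:35 UTC (May 15).
Add 1 hour 55 minutes layover in Cape Town → 04:30 UTC.
Add 3 hours 44 minutes leg 2 → 08:14 UTC.
Add 6 hours 1 minute layover in Noumea → 14:15 UTC.
Add 10 hours and 32 minutes leg 3 → 00:47 UTC (May 16).
Cinderford is UTC−2:00, so local arrival = 00:47 − 2:00 = 22:47 on May 15.

22:47 on May 15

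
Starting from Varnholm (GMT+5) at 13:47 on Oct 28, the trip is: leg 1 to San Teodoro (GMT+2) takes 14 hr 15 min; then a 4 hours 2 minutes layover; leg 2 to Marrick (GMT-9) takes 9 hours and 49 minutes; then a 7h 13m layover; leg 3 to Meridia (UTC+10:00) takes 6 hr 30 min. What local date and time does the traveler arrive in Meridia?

Convert departure to UTC: 13:47 − 5:00 = 08:47 UTC on Oct 28.
Add 14 hours and 15 minutes leg 1 → 23:02 UTC.
Add 4 hours and 2 minutes layover in San Teodoro → 03:04 UTC (Oct 29).
Add 9 hours 49 minutes leg 2 → 12:53 UTC.
Add 7 hours 13 minutes layover in Marrick → 20:06 UTC.
Add 6 hours 30 minutes leg 3 → 02:36 UTC (Oct 30).
Meridia is UTC+10:00, so local arrival = 02:36 + 10:00 = 12:36 on Oct 30.

12:36 on Oct 30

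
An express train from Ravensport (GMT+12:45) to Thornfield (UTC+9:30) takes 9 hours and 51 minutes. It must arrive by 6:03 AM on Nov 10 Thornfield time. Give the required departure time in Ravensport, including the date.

11:27 PM on November 9

Target arrival in UTC: 6:03 AM − 9:30 = 8:33 PM on Nov 9.
Subtract 9 hours 51 minutes → departure 10:42 AM UTC on Nov 9.
Ravensport is UTC+12:45: 10:42 AM + 12:45 = 11:27 PM on Nov 9.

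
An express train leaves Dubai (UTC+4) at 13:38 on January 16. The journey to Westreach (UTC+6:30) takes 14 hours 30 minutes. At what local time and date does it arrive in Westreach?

Convert departure to UTC: 13:38 − 4:00 = 09:38 UTC on Jan 16.
Add 14 hours 30 minutes travel time → 00:08 UTC (Jan 17).
Westreach is UTC+6:30, so local arrival = 00:08 + 6:30 = 06:38 on Jan 17.

06:38 on January 17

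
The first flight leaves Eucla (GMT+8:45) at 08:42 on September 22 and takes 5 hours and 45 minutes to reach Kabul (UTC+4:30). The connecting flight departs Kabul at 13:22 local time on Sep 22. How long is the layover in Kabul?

Convert departure to UTC: 08:42 − 8:45 = 23:57 UTC on Sep 21.
Add 5 hours 45 minutes flight time → 05:42 UTC (Sep 22).
Kabul is UTC+4:30, so local arrival = 05:42 + 4:30 = 10:12 on Sep 22.
Layover = 13:22 − 10:12 = 3 hours 10 minutes.

3 hours 10 minutes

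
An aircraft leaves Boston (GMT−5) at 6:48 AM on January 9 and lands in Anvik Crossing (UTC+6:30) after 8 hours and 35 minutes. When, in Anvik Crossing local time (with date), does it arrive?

Anvik Crossing is 11:30 ahead of Boston.
After 8 hours 35 minutes it is 3:23 PM in Boston.
Shift by the zone difference: 3:23 PM + 11:30 = 2:53 AM on Jan 10 in Anvik Crossing.

2:53 AM on January 10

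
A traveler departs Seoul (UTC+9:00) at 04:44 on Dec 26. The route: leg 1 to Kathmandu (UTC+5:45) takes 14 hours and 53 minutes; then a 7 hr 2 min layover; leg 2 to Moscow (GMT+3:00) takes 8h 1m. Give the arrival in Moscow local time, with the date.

04:40 on December 27

Convert departure to UTC: 04:44 − 9:00 = 19:44 UTC on Dec 25.
Add 14 hours 53 minutes leg 1 → 10:37 UTC (Dec 26).
Add 7 hours 2 minutes layover in Kathmandu → 17:39 UTC.
Add 8 hours and 1 minute leg 2 → 01:40 UTC (Dec 27).
Moscow is UTC+3:00, so local arrival = 01:40 + 3:00 = 04:40 on Dec 27.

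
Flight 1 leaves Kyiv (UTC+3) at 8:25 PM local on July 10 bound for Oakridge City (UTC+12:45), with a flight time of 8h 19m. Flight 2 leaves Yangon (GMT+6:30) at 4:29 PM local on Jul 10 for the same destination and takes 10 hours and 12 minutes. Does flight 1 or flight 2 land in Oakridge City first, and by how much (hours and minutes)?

the second, by 5 hours 33 minutes

Flight 1 in UTC: 8:25 PM − 3:00 = 5:25 PM on Jul 10.
+8 hours 19 minutes → arrive 1:44 AM UTC on Jul 11.
Flight 2 in UTC: 4:29 PM − 6:30 = 9:59 AM on Jul 10.
+10 hours and 12 minutes → arrive 8:11 PM UTC on Jul 10.
Flight 2 lands earlier by 5 hours 33 minutes.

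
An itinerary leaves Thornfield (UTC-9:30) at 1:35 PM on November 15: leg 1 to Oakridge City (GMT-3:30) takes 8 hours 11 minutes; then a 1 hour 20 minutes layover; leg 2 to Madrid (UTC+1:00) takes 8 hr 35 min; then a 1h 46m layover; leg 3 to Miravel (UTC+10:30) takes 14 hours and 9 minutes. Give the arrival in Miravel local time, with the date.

7:36 PM on November 17

Convert departure to UTC: 1:35 PM + 9:30 = 11:05 PM UTC on Nov 15.
Add 8 hours and 11 minutes leg 1 → 7:16 AM UTC (Nov 16).
Add 1 hour and 20 minutes layover in Oakridge City → 8:36 AM UTC.
Add 8 hours and 35 minutes leg 2 → 5:11 PM UTC.
Add 1 hour and 46 minutes layover in Madrid → 6:57 PM UTC.
Add 14 hours 9 minutes leg 3 → 9:06 AM UTC (Nov 17).
Miravel is UTC+10:30, so local arrival = 9:06 AM + 10:30 = 7:36 PM on Nov 17.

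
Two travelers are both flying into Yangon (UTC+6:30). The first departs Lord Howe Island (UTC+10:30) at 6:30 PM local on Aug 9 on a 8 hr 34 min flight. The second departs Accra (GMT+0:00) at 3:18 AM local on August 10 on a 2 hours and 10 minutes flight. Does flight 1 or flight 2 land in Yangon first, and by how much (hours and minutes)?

Flight 1 in UTC: 6:30 PM − 10:30 = 8:00 AM on Aug 9.
+8 hours 34 minutes → arrive 4:34 PM UTC on Aug 9.
Flight 2 departs at 3:18 AM UTC (Aug 10).
+2 hours 10 minutes → arrive 5:28 AM UTC on Aug 10.
Flight 1 lands earlier by 12 hours 54 minutes.

the first, by 12 hours 54 minutes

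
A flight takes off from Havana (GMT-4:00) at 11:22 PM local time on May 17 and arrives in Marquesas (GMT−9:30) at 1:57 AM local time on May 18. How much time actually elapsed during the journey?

8 hours 5 minutes

Marquesas is 5:30 behind Havana.
Clock-face elapsed time (ignoring zones) is 2 hours 35 minutes.
Actual elapsed = 2 hours 35 minutes + 5:30 = 8 hours 5 minutes.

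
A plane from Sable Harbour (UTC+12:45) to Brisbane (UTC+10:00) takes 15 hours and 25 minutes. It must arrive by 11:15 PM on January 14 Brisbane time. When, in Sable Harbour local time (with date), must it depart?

10:35 AM on January 14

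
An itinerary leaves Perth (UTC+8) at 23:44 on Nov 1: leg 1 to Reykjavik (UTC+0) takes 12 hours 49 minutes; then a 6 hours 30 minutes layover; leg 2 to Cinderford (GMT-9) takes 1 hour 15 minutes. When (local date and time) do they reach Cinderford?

Convert departure to UTC: 23:44 − 8:00 = 15:44 UTC on Nov 1.
Add 12 hours and 49 minutes leg 1 → 04:33 UTC (Nov 2).
Add 6 hours 30 minutes layover in Reykjavik → 11:03 UTC.
Add 1 hour and 15 minutes leg 2 → 12:18 UTC.
Cinderford is UTC−9:00, so local arrival = 12:18 − 9:00 = 03:18 on Nov 2.

03:18 on Nov 2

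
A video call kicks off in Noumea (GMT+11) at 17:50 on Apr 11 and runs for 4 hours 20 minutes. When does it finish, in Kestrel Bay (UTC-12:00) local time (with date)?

Kestrel Bay is 23:00 behind Noumea.
After 4 hours and 20 minutes it is 22:10 in Noumea.
Shift by the zone difference: 22:10 − 23:00 = 23:10 on Apr 10 in Kestrel Bay.

23:10 on Apr 10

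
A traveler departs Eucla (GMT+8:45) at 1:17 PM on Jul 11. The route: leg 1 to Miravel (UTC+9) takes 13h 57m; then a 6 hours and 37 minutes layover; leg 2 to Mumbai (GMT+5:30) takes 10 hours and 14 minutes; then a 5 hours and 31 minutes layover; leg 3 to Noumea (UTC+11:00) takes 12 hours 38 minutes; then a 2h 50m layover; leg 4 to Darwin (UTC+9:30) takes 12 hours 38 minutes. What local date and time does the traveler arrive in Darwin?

6:27 AM on Jul 14

Convert departure to UTC: 1:17 PM − 8:45 = 4:32 AM UTC on Jul 11.
Add 13 hours and 57 minutes leg 1 → 6:29 PM UTC.
Add 6 hours 37 minutes layover in Miravel → 1:06 AM UTC (Jul 12).
Add 10 hours 14 minutes leg 2 → 11:20 AM UTC.
Add 5 hours 31 minutes layover in Mumbai → 4:51 PM UTC.
Add 12 hours and 38 minutes leg 3 → 5:29 AM UTC (Jul 13).
Add 2 hours and 50 minutes layover in Noumea → 8:19 AM UTC.
Add 12 hours 38 minutes leg 4 → 8:57 PM UTC.
Darwin is UTC+9:30, so local arrival = 8:57 PM + 9:30 = 6:27 AM on Jul 14.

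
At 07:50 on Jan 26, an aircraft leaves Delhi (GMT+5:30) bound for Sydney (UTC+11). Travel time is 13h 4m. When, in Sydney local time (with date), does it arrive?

Sydney is 5:30 ahead of Delhi.
After 13 hours 4 minutes it is 20:54 in Delhi.
Shift by the zone difference: 20:54 + 5:30 = 02:24 on Jan 27 in Sydney.

02:24 on January 27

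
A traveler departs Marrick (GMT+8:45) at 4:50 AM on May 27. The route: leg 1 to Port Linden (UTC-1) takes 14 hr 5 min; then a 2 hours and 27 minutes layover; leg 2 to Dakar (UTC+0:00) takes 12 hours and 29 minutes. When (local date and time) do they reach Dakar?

1:06 AM on May 28

Convert departure to UTC: 4:50 AM − 8:45 = 8:05 PM UTC on May 26.
Add 14 hours 5 minutes leg 1 → 10:10 AM UTC (May 27).
Add 2 hours and 27 minutes layover in Port Linden → 12:37 PM UTC.
Add 12 hours 29 minutes leg 2 → 1:06 AM UTC (May 28).
Dakar is UTC+0, so local arrival is the same: 1:06 AM on May 28.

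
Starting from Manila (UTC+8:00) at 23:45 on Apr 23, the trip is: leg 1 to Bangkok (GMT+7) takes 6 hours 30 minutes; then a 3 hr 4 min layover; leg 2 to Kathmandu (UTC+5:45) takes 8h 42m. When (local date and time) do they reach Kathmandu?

15:46 on April 24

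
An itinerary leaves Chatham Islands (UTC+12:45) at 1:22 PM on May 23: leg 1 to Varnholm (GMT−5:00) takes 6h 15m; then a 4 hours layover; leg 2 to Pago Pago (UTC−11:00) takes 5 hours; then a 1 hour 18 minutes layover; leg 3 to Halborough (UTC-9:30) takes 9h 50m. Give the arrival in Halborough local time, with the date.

5:30 PM on May 23

Convert departure to UTC: 1:22 PM − 12:45 = 12:37 AM UTC on May 23.
Add 6 hours and 15 minutes leg 1 → 6:52 AM UTC.
Add 4 hours layover in Varnholm → 10:52 AM UTC.
Add 5 hours leg 2 → 3:52 PM UTC.
Add 1 hour 18 minutes layover in Pago Pago → 5:10 PM UTC.
Add 9 hours 50 minutes leg 3 → 3:00 AM UTC (May 24).
Halborough is UTC−9:30, so local arrival = 3:00 AM − 9:30 = 5:30 PM on May 23.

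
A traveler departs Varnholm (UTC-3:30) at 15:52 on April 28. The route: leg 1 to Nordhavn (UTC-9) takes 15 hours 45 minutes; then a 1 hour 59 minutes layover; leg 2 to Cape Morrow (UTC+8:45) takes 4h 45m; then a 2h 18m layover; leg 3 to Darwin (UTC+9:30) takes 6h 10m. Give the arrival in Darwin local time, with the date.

11:49 on April 30

Convert departure to UTC: 15:52 + 3:30 = 19:22 UTC on Apr 28.
Add 15 hours and 45 minutes leg 1 → 11:07 UTC (Apr 29).
Add 1 hour and 59 minutes layover in Nordhavn → 13:06 UTC.
Add 4 hours 45 minutes leg 2 → 17:51 UTC.
Add 2 hours 18 minutes layover in Cape Morrow → 20:09 UTC.
Add 6 hours and 10 minutes leg 3 → 02:19 UTC (Apr 30).
Darwin is UTC+9:30, so local arrival = 02:19 + 9:30 = 11:49 on Apr 30.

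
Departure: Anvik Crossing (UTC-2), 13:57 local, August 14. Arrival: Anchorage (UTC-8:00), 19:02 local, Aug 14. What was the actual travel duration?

11 hours 5 minutes

Anchorage is 6:00 behind Anvik Crossing.
Clock-face elapsed time (ignoring zones) is 5 hours 5 minutes.
Actual elapsed = 5 hours 5 minutes + 6:00 = 11 hours 5 minutes.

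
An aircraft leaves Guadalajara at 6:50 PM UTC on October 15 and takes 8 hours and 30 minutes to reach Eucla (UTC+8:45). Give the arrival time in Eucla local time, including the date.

12:05 PM on Oct 16

Departure is given in UTC: 6:50 PM on Oct 15.
Add 8 hours 30 minutes → 3:20 AM UTC (Oct 16).
Eucla is UTC+8:45: 3:20 AM + 8:45 = 12:05 PM on Oct 16.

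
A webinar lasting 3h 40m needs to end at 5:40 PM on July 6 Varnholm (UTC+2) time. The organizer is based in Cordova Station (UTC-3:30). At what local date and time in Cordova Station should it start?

Target end time in UTC: 5:40 PM − 2:00 = 3:40 PM on Jul 6.
Subtract 3 hours 40 minutes → start 12:00 PM UTC on Jul 6.
Cordova Station is UTC−3:30: 12:00 PM − 3:30 = 8:30 AM on Jul 6.

8:30 AM on July 6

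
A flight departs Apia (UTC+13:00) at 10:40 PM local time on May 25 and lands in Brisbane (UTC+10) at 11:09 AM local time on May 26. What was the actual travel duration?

15 hours 29 minutes

Departure in UTC: 10:40 PM − 13:00 = 9:40 AM on May 25.
Arrival in UTC: 11:09 AM − 10:00 = 1:09 AM on May 26.
Elapsed = 1:09 AM − 9:40 AM (+1 day) = 15 hours 29 minutes.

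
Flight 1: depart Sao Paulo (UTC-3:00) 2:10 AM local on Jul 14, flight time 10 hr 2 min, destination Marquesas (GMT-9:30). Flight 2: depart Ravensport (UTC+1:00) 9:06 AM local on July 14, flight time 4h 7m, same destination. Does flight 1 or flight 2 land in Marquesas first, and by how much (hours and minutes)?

Flight 1 in UTC: 2:10 AM + 3:00 = 5:10 AM on Jul 14.
+10 hours and 2 minutes → arrive 3:12 PM UTC on Jul 14.
Flight 2 in UTC: 9:06 AM − 1:00 = 8:06 AM on Jul 14.
+4 hours 7 minutes → arrive 12:13 PM UTC on Jul 14.
Flight 2 lands earlier by 2 hours 59 minutes.

the second, by 2 hours 59 minutes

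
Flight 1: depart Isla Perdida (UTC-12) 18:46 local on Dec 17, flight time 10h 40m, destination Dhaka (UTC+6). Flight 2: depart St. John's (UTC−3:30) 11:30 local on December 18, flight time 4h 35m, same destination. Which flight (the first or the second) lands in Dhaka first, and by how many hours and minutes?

Flight 1 in UTC: 18:46 + 12:00 = 06:46 on Dec 18.
+10 hours 40 minutes → arrive 17:26 UTC on Dec 18.
Flight 2 in UTC: 11:30 + 3:30 = 15:00 on Dec 18.
+4 hours 35 minutes → arrive 19:35 UTC on Dec 18.
Flight 1 lands earlier by 2 hours 9 minutes.

the first, by 2 hours 9 minutes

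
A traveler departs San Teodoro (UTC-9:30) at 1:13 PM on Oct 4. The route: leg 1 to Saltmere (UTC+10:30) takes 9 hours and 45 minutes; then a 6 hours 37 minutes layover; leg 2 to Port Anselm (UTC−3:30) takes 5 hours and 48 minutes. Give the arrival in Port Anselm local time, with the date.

5:23 PM on Oct 5

Convert departure to UTC: 1:13 PM + 9:30 = 10:43 PM UTC on Oct 4.
Add 9 hours and 45 minutes leg 1 → 8:28 AM UTC (Oct 5).
Add 6 hours 37 minutes layover in Saltmere → 3:05 PM UTC.
Add 5 hours and 48 minutes leg 2 → 8:53 PM UTC.
Port Anselm is UTC−3:30, so local arrival = 8:53 PM − 3:30 = 5:23 PM on Oct 5.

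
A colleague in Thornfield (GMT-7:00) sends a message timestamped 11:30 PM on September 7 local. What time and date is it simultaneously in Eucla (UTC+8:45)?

3:15 PM on September 8

In UTC: 11:30 PM + 7:00 = 6:30 AM on Sep 8.
Eucla is UTC+8:45: 6:30 AM + 8:45 = 3:15 PM on Sep 8.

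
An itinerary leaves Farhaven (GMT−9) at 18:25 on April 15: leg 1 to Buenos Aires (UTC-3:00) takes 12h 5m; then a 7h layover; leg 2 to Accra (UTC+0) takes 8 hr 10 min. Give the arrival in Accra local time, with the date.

06:40 on April 17

Convert departure to UTC: 18:25 + 9:00 = 03:25 UTC on Apr 16.
Add 12 hours 5 minutes leg 1 → 15:30 UTC.
Add 7 hours layover in Buenos Aires → 22:30 UTC.
Add 8 hours and 10 minutes leg 2 → 06:40 UTC (Apr 17).
Accra is UTC+0, so local arrival is the same: 06:40 on Apr 17.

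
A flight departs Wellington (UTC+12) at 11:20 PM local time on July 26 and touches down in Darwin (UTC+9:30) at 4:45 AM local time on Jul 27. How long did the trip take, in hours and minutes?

7 hours 55 minutes

Departure in UTC: 11:20 PM − 12:00 = 11:20 AM on Jul 26.
Arrival in UTC: 4:45 AM − 9:30 = 7:15 PM on Jul 26.
Elapsed = 7:15 PM − 11:20 AM = 7 hours 55 minutes.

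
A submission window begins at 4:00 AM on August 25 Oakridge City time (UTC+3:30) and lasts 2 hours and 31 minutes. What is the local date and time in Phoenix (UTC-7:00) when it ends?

Convert start to UTC: 4:00 AM − 3:30 = 12:30 AM UTC on Aug 25.
Add 2 hours and 31 minutes duration → 3:01 AM UTC.
Phoenix is UTC−7:00, so local end time = 3:01 AM − 7:00 = 8:01 PM on Aug 24.

8:01 PM on Aug 24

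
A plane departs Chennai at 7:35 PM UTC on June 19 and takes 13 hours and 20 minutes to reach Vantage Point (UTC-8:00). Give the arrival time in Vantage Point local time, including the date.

Departure is given in UTC: 7:35 PM on Jun 19.
Add 13 hours and 20 minutes → 8:55 AM UTC (Jun 20).
Vantage Point is UTC−8:00: 8:55 AM − 8:00 = 12:55 AM on Jun 20.

12:55 AM on June 20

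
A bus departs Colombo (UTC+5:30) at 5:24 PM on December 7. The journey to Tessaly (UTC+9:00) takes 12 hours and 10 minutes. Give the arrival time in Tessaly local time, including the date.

Convert departure to UTC: 5:24 PM − 5:30 = 11:54 AM UTC on Dec 7.
Add 12 hours 10 minutes travel time → 12:04 AM UTC (Dec 8).
Tessaly is UTC+9:00, so local arrival = 12:04 AM + 9:00 = 9:04 AM on Dec 8.

9:04 AM on December 8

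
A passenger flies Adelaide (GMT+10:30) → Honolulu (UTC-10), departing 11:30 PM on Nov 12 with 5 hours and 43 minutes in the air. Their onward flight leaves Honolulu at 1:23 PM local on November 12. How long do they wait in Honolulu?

Convert departure to UTC: 11:30 PM − 10:30 = 1:00 PM UTC on Nov 12.
Add 5 hours 43 minutes flight time → 6:43 PM UTC.
Honolulu is UTC−10:00, so local arrival = 6:43 PM − 10:00 = 8:43 AM on Nov 12.
Layover = 1:23 PM − 8:43 AM = 4 hours 40 minutes.

4 hours 40 minutes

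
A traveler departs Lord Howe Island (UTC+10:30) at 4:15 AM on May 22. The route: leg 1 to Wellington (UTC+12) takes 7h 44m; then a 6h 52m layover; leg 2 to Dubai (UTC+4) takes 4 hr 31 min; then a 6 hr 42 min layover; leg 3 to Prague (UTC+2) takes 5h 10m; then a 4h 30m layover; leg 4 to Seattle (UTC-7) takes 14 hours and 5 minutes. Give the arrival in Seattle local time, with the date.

Convert departure to UTC: 4:15 AM − 10:30 = 5:45 PM UTC on May 21.
Add 7 hours 44 minutes leg 1 → 1:29 AM UTC (May 22).
Add 6 hours 52 minutes layover in Wellington → 8:21 AM UTC.
Add 4 hours and 31 minutes leg 2 → 12:52 PM UTC.
Add 6 hours 42 minutes layover in Dubai → 7:34 PM UTC.
Add 5 hours and 10 minutes leg 3 → 12:44 AM UTC (May 23).
Add 4 hours and 30 minutes layover in Prague → 5:14 AM UTC.
Add 14 hours 5 minutes leg 4 → 7:19 PM UTC.
Seattle is UTC−7:00, so local arrival = 7:19 PM − 7:00 = 12:19 PM on May 23.

12:19 PM on May 23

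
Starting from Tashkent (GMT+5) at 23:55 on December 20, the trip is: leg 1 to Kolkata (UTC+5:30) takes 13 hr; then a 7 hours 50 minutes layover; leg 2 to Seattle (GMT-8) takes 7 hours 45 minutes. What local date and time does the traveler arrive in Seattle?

15:30 on December 21

Convert departure to UTC: 23:55 − 5:00 = 18:55 UTC on Dec 20.
Add 13 hours leg 1 → 07:55 UTC (Dec 21).
Add 7 hours 50 minutes layover in Kolkata → 15:45 UTC.
Add 7 hours and 45 minutes leg 2 → 23:30 UTC.
Seattle is UTC−8:00, so local arrival = 23:30 − 8:00 = 15:30 on Dec 21.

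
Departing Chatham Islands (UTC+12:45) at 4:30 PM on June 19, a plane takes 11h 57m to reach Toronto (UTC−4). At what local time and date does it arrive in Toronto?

11:42 AM on June 19

Toronto is 16:45 behind Chatham Islands.
After 11 hours and 57 minutes it is 4:27 AM (Jun 20) in Chatham Islands.
Shift by the zone difference: 4:27 AM − 16:45 = 11:42 AM on Jun 19 in Toronto.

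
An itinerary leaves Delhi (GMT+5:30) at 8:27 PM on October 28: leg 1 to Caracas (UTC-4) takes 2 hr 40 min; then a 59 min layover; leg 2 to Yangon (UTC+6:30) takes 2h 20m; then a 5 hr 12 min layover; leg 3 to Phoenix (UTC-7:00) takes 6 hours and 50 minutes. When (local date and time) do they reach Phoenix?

Convert departure to UTC: 8:27 PM − 5:30 = 2:57 PM UTC on Oct 28.
Add 2 hours 40 minutes leg 1 → 5:37 PM UTC.
Add 59 minutes layover in Caracas → 6:36 PM UTC.
Add 2 hours 20 minutes leg 2 → 8:56 PM UTC.
Add 5 hours and 12 minutes layover in Yangon → 2:08 AM UTC (Oct 29).
Add 6 hours and 50 minutes leg 3 → 8:58 AM UTC.
Phoenix is UTC−7:00, so local arrival = 8:58 AM − 7:00 = 1:58 AM on Oct 29.

1:58 AM on October 29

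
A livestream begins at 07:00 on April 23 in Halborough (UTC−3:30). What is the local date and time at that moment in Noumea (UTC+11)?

In UTC: 07:00 + 3:30 = 10:30 on Apr 23.
Noumea is UTC+11:00: 10:30 + 11:00 = 21:30 on Apr 23.

21:30 on April 23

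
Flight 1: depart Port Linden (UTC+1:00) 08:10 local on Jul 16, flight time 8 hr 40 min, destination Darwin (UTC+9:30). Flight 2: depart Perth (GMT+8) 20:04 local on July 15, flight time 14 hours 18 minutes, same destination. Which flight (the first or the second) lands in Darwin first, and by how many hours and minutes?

Flight 1 in UTC: 08:10 − 1:00 = 07:10 on Jul 16.
+8 hours and 40 minutes → arrive 15:50 UTC on Jul 16.
Flight 2 in UTC: 20:04 − 8:00 = 12:04 on Jul 15.
+14 hours 18 minutes → arrive 02:22 UTC on Jul 16.
Flight 2 lands earlier by 13 hours 28 minutes.

the second, by 13 hours 28 minutes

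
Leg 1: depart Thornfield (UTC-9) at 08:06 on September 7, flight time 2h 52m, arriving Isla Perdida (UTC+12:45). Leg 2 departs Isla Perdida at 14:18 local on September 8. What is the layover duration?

Convert departure to UTC: 08:06 + 9:00 = 17:06 UTC on Sep 7.
Add 2 hours and 52 minutes flight time → 19:58 UTC.
Isla Perdida is UTC+12:45, so local arrival = 19:58 + 12:45 = 08:43 on Sep 8.
Layover = 14:18 − 08:43 = 5 hours 35 minutes.

5 hours 35 minutes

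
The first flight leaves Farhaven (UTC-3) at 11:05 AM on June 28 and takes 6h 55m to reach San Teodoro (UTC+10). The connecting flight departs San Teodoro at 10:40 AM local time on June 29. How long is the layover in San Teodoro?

Convert departure to UTC: 11:05 AM + 3:00 = 2:05 PM UTC on Jun 28.
Add 6 hours 55 minutes flight time → 9:00 PM UTC.
San Teodoro is UTC+10:00, so local arrival = 9:00 PM + 10:00 = 7:00 AM on Jun 29.
Layover = 10:40 AM − 7:00 AM = 3 hours 40 minutes.

3 hours 40 minutes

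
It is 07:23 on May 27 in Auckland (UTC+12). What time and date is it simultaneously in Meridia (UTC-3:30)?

Meridia is 15:30 behind Auckland.
Shift by the zone difference: 07:23 − 15:30 = 15:53 on May 26 in Meridia.

15:53 on May 26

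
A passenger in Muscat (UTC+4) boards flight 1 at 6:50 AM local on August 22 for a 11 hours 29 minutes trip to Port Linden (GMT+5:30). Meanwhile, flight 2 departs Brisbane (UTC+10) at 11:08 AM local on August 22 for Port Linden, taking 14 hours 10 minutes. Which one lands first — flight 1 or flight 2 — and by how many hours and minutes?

Flight 1 in UTC: 6:50 AM − 4:00 = 2:50 AM on Aug 22.
+11 hours 29 minutes → arrive 2:19 PM UTC on Aug 22.
Flight 2 in UTC: 11:08 AM − 10:00 = 1:08 AM on Aug 22.
+14 hours 10 minutes → arrive 3:18 PM UTC on Aug 22.
Flight 1 lands earlier by 59 minutes.

the first, by 59 minutes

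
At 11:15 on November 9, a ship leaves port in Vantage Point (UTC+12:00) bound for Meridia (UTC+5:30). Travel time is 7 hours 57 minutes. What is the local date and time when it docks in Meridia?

Convert departure to UTC: 11:15 − 12:00 = 23:15 UTC on Nov 8.
Add 7 hours and 57 minutes travel time → 07:12 UTC (Nov 9).
Meridia is UTC+5:30, so local arrival = 07:12 + 5:30 = 12:42 on Nov 9.

12:42 on November 9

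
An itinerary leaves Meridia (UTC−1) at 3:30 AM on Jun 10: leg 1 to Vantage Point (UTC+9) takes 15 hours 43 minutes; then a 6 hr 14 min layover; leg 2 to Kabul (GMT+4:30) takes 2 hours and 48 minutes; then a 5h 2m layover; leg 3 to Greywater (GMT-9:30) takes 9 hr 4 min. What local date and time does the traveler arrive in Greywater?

Convert departure to UTC: 3:30 AM + 1:00 = 4:30 AM UTC on Jun 10.
Add 15 hours 43 minutes leg 1 → 8:13 PM UTC.
Add 6 hours 14 minutes layover in Vantage Point → 2:27 AM UTC (Jun 11).
Add 2 hours 48 minutes leg 2 → 5:15 AM UTC.
Add 5 hours and 2 minutes layover in Kabul → 10:17 AM UTC.
Add 9 hours 4 minutes leg 3 → 7:21 PM UTC.
Greywater is UTC−9:30, so local arrival = 7:21 PM − 9:30 = 9:51 AM on Jun 11.

9:51 AM on June 11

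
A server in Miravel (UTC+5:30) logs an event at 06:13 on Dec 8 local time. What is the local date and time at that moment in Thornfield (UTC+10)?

10:43 on Dec 8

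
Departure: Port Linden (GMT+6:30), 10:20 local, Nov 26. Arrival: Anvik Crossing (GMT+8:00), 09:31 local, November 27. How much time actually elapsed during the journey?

21 hours 41 minutes

Departure in UTC: 10:20 − 6:30 = 03:50 on Nov 26.
Arrival in UTC: 09:31 − 8:00 = 01:31 on Nov 27.
Elapsed = 01:31 − 03:50 (+1 day) = 21 hours 41 minutes.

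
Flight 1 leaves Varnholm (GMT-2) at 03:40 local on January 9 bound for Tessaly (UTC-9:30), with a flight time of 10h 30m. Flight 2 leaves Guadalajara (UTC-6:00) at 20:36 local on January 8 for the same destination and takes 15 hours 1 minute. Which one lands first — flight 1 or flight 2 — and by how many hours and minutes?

Flight 1 in UTC: 03:40 + 2:00 = 05:40 on Jan 9.
+10 hours 30 minutes → arrive 16:10 UTC on Jan 9.
Flight 2 in UTC: 20:36 + 6:00 = 02:36 on Jan 9.
+15 hours and 1 minute → arrive 17:37 UTC on Jan 9.
Flight 1 lands earlier by 1 hour 27 minutes.

the first, by 1 hour 27 minutes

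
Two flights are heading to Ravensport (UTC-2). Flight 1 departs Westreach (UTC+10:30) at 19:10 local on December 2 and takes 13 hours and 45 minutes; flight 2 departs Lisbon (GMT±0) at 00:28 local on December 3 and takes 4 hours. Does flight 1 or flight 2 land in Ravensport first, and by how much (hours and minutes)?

the first, by 6 hours 3 minutes

Flight 1 in UTC: 19:10 − 10:30 = 08:40 on Dec 2.
+13 hours 45 minutes → arrive 22:25 UTC on Dec 2.
Flight 2 departs at 00:28 UTC (Dec 3).
+4 hours → arrive 04:28 UTC on Dec 3.
Flight 1 lands earlier by 6 hours 3 minutes.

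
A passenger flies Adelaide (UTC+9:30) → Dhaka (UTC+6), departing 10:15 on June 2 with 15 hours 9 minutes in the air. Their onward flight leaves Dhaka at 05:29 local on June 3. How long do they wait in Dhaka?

Convert departure to UTC: 10:15 − 9:30 = 00:45 UTC on Jun 2.
Add 15 hours and 9 minutes flight time → 15:54 UTC.
Dhaka is UTC+6:00, so local arrival = 15:54 + 6:00 = 21:54 on Jun 2.
Layover = 05:29 − 21:54 (+1 day) = 7 hours 35 minutes.

7 hours 35 minutes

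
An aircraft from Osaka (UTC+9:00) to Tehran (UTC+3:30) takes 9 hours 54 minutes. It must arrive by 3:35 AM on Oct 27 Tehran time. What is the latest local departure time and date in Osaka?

11:11 PM on October 26

Target arrival in UTC: 3:35 AM − 3:30 = 12:05 AM on Oct 27.
Subtract 9 hours 54 minutes → departure 2:11 PM UTC on Oct 26.
Osaka is UTC+9:00: 2:11 PM + 9:00 = 11:11 PM on Oct 26.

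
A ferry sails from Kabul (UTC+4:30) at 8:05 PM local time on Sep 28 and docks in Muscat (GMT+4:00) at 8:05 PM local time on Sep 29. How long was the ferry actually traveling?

24 hours 30 minutes

Departure in UTC: 8:05 PM − 4:30 = 3:35 PM on Sep 28.
Arrival in UTC: 8:05 PM − 4:00 = 4:05 PM on Sep 29.
Elapsed = 4:05 PM − 3:35 PM (+1 day) = 24 hours 30 minutes.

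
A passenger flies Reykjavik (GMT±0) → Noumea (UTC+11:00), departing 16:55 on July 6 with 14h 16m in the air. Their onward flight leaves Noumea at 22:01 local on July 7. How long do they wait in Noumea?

Reykjavik is at UTC+0, so departure is already 16:55 UTC on Jul 6.
Add 14 hours and 16 minutes flight time → 07:11 UTC (Jul 7).
Noumea is UTC+11:00, so local arrival = 07:11 + 11:00 = 18:11 on Jul 7.
Layover = 22:01 − 18:11 = 3 hours 50 minutes.

3 hours 50 minutes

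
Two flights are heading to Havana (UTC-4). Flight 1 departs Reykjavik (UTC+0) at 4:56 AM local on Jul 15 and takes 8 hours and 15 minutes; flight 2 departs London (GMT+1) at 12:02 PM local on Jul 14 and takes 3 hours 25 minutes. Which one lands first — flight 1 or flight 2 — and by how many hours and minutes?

Flight 1 departs at 4:56 AM UTC (Jul 15).
+8 hours and 15 minutes → arrive 1:11 PM UTC on Jul 15.
Flight 2 in UTC: 12:02 PM − 1:00 = 11:02 AM on Jul 14.
+3 hours 25 minutes → arrive 2:27 PM UTC on Jul 14.
Flight 2 lands earlier by 22 hours 44 minutes.

the second, by 22 hours 44 minutes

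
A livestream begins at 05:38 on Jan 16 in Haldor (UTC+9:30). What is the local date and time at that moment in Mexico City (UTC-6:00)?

Mexico City is 15:30 behind Haldor.
Shift by the zone difference: 05:38 − 15:30 = 14:08 on Jan 15 in Mexico City.

14:08 on January 15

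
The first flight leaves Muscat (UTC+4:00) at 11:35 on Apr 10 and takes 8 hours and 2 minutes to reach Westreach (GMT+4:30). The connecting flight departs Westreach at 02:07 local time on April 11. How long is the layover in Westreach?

6 hours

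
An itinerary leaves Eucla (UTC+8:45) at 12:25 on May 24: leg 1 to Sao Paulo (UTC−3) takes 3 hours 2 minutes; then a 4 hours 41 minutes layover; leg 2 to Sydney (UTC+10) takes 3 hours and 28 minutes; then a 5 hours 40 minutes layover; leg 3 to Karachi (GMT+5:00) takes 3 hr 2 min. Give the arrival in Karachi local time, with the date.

Convert departure to UTC: 12:25 − 8:45 = 03:40 UTC on May 24.
Add 3 hours and 2 minutes leg 1 → 06:42 UTC.
Add 4 hours 41 minutes layover in Sao Paulo → 11:23 UTC.
Add 3 hours 28 minutes leg 2 → 14:51 UTC.
Add 5 hours 40 minutes layover in Sydney → 20:31 UTC.
Add 3 hours 2 minutes leg 3 → 23:33 UTC.
Karachi is UTC+5:00, so local arrival = 23:33 + 5:00 = 04:33 on May 25.

04:33 on May 25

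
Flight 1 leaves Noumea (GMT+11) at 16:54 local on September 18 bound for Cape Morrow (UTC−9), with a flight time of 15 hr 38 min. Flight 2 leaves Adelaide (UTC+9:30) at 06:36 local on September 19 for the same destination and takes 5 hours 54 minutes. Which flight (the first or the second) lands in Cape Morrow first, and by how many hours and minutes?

Flight 1 in UTC: 16:54 − 11:00 = 05:54 on Sep 18.
+15 hours 38 minutes → arrive 21:32 UTC on Sep 18.
Flight 2 in UTC: 06:36 − 9:30 = 21:06 on Sep 18.
+5 hours and 54 minutes → arrive 03:00 UTC on Sep 19.
Flight 1 lands earlier by 5 hours 28 minutes.

the first, by 5 hours 28 minutes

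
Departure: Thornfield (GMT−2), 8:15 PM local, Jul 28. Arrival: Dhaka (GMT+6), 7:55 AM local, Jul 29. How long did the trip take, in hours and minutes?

3 hours 40 minutes

Departure in UTC: 8:15 PM + 2:00 = 10:15 PM on Jul 28.
Arrival in UTC: 7:55 AM − 6:00 = 1:55 AM on Jul 29.
Elapsed = 1:55 AM − 10:15 PM (+1 day) = 3 hours 40 minutes.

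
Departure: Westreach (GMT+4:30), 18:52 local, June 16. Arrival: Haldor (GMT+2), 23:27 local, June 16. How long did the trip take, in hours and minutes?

7 hours 5 minutes

Departure in UTC: 18:52 − 4:30 = 14:22 on Jun 16.
Arrival in UTC: 23:27 − 2:00 = 21:27 on Jun 16.
Elapsed = 21:27 − 14:22 = 7 hours 5 minutes.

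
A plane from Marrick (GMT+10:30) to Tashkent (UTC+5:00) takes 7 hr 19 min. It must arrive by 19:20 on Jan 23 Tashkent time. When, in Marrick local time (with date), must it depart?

Target arrival in UTC: 19:20 − 5:00 = 14:20 on Jan 23.
Subtract 7 hours 19 minutes → departure 07:01 UTC on Jan 23.
Marrick is UTC+10:30: 07:01 + 10:30 = 17:31 on Jan 23.

17:31 on January 23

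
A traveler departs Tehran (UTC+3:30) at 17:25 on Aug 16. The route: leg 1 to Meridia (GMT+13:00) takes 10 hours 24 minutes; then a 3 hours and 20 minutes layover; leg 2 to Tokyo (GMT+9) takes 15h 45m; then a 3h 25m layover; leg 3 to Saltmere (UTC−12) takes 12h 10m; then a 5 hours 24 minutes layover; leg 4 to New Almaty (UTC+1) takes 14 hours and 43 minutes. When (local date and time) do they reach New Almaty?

08:06 on August 19

Convert departure to UTC: 17:25 − 3:30 = 13:55 UTC on Aug 16.
Add 10 hours 24 minutes leg 1 → 00:19 UTC (Aug 17).
Add 3 hours and 20 minutes layover in Meridia → 03:39 UTC.
Add 15 hours and 45 minutes leg 2 → 19:24 UTC.
Add 3 hours 25 minutes layover in Tokyo → 22:49 UTC.
Add 12 hours and 10 minutes leg 3 → 10:59 UTC (Aug 18).
Add 5 hours 24 minutes layover in Saltmere → 16:23 UTC.
Add 14 hours and 43 minutes leg 4 → 07:06 UTC (Aug 19).
New Almaty is UTC+1:00, so local arrival = 07:06 + 1:00 = 08:06 on Aug 19.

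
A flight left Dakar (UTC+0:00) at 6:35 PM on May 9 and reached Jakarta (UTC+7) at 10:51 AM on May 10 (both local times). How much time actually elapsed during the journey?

9 hours 16 minutes

Departure is already UTC: 6:35 PM on May 9.
Arrival in UTC: 10:51 AM − 7:00 = 3:51 AM on May 10.
Elapsed = 3:51 AM − 6:35 PM (+1 day) = 9 hours 16 minutes.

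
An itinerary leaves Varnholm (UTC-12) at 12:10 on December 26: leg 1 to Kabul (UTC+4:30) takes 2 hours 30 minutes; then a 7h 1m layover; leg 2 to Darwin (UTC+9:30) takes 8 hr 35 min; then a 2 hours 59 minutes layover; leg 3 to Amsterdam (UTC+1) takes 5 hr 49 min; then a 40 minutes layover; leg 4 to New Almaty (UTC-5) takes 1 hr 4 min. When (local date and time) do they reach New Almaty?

Convert departure to UTC: 12:10 + 12:00 = 00:10 UTC on Dec 27.
Add 2 hours and 30 minutes leg 1 → 02:40 UTC.
Add 7 hours and 1 minute layover in Kabul → 09:41 UTC.
Add 8 hours 35 minutes leg 2 → 18:16 UTC.
Add 2 hours 59 minutes layover in Darwin → 21:15 UTC.
Add 5 hours 49 minutes leg 3 → 03:04 UTC (Dec 28).
Add 40 minutes layover in Amsterdam → 03:44 UTC.
Add 1 hour 4 minutes leg 4 → 04:48 UTC.
New Almaty is UTC−5:00, so local arrival = 04:48 − 5:00 = 23:48 on Dec 27.

23:48 on December 27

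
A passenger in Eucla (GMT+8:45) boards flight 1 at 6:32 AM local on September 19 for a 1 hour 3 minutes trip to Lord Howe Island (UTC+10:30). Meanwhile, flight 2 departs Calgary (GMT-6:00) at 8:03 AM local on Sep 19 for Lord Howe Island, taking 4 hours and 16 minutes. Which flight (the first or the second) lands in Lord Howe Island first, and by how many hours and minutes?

Flight 1 in UTC: 6:32 AM − 8:45 = 9:47 PM on Sep 18.
+1 hour and 3 minutes → arrive 10:50 PM UTC on Sep 18.
Flight 2 in UTC: 8:03 AM + 6:00 = 2:03 PM on Sep 19.
+4 hours and 16 minutes → arrive 6:19 PM UTC on Sep 19.
Flight 1 lands earlier by 19 hours 29 minutes.

the first, by 19 hours 29 minutes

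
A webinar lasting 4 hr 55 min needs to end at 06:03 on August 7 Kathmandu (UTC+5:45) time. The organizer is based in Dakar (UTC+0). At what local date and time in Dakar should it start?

Target end time in UTC: 06:03 − 5:45 = 00:18 on Aug 7.
Subtract 4 hours and 55 minutes → start 19:23 UTC on Aug 6.
Dakar is UTC+0, so start is 19:23 on Aug 6.

19:23 on August 6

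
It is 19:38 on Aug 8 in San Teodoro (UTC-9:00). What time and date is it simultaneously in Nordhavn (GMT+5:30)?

10:08 on Aug 9

In UTC: 19:38 + 9:00 = 04:38 on Aug 9.
Nordhavn is UTC+5:30: 04:38 + 5:30 = 10:08 on Aug 9.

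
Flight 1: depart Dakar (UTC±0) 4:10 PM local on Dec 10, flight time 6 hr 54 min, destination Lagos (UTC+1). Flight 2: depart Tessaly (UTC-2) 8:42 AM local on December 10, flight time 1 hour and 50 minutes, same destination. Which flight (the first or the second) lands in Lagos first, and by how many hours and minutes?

the second, by 10 hours 32 minutes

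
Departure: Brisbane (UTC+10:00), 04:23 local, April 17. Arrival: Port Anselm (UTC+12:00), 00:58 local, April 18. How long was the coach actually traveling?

Departure in UTC: 04:23 − 10:00 = 18:23 on Apr 16.
Arrival in UTC: 00:58 − 12:00 = 12:58 on Apr 17.
Elapsed = 12:58 − 18:23 (+1 day) = 18 hours 35 minutes.

18 hours 35 minutes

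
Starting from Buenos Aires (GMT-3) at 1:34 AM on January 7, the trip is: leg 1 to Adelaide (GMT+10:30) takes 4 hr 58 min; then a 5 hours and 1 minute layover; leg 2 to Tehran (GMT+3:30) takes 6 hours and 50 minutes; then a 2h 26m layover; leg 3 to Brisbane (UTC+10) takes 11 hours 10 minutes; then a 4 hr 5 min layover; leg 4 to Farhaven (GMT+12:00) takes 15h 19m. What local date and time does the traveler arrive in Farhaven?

Convert departure to UTC: 1:34 AM + 3:00 = 4:34 AM UTC on Jan 7.
Add 4 hours and 58 minutes leg 1 → 9:32 AM UTC.
Add 5 hours 1 minute layover in Adelaide → 2:33 PM UTC.
Add 6 hours 50 minutes leg 2 → 9:23 PM UTC.
Add 2 hours 26 minutes layover in Tehran → 11:49 PM UTC.
Add 11 hours and 10 minutes leg 3 → 10:59 AM UTC (Jan 8).
Add 4 hours 5 minutes layover in Brisbane → 3:04 PM UTC.
Add 15 hours and 19 minutes leg 4 → 6:23 AM UTC (Jan 9).
Farhaven is UTC+12:00, so local arrival = 6:23 AM + 12:00 = 6:23 PM on Jan 9.

6:23 PM on January 9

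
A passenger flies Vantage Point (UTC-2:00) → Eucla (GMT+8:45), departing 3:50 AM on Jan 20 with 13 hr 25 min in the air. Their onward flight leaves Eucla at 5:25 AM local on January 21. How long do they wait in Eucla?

Convert departure to UTC: 3:50 AM + 2:00 = 5:50 AM UTC on Jan 20.
Add 13 hours 25 minutes flight time → 7:15 PM UTC.
Eucla is UTC+8:45, so local arrival = 7:15 PM + 8:45 = 4:00 AM on Jan 21.
Layover = 5:25 AM − 4:00 AM = 1 hour 25 minutes.

1 hour 25 minutes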